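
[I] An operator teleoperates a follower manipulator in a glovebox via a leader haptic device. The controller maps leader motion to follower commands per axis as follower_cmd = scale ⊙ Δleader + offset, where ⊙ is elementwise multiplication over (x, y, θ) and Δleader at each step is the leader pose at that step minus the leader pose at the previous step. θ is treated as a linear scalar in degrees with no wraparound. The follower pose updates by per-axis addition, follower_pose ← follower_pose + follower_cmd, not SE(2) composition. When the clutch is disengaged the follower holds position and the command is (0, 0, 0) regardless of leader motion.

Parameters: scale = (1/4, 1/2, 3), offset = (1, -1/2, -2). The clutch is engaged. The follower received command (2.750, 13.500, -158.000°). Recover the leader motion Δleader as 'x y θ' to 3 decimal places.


7.000 28.000 -52.000

axis x: (2.750 − 1) / (1/4) = 7.000
axis y: (13.500 − -1/2) / (1/2) = 28.000
axis θ: (-158.000 − -2) / (3) = -52.000


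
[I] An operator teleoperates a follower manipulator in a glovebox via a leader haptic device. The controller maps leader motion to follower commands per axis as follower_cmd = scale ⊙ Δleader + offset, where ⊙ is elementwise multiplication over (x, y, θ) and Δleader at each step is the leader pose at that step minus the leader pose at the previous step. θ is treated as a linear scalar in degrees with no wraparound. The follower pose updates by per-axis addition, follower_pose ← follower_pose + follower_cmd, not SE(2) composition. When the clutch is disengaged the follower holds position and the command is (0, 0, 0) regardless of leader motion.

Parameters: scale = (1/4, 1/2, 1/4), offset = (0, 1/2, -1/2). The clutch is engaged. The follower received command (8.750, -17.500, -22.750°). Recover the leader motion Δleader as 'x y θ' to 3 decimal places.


35.000 -36.000 -89.000

axis x: (8.750 − 0) / (1/4) = 35.000
axis y: (-17.500 − 1/2) / (1/2) = -36.000
axis θ: (-22.750 − -1/2) / (1/4) = -89.000


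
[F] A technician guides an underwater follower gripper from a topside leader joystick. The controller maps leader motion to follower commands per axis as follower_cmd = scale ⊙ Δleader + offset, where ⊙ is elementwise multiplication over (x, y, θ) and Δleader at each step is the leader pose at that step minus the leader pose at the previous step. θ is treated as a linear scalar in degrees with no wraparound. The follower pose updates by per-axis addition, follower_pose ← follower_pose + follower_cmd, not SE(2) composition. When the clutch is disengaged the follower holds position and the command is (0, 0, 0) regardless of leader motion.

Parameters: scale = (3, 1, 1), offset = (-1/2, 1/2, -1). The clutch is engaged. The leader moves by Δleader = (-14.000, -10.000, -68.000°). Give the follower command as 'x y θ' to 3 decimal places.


axis x: 3·-14.000 + -1/2 = -42.500
axis y: 1·-10.000 + 1/2 = -9.500
axis θ: 1·-68.000 + -1 = -69.000

-42.500 -9.500 -69.000


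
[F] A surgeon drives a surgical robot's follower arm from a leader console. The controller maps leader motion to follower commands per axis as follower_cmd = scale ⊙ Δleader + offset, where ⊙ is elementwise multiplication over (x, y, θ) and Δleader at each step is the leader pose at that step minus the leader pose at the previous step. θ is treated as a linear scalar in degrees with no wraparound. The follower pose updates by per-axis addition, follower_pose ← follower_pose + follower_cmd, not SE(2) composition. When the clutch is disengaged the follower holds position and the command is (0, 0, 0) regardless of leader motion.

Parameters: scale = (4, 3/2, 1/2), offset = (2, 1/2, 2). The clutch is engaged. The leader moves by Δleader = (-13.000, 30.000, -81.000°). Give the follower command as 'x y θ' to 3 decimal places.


axis x: 4·-13.000 + 2 = -50.000
axis y: 3/2·30.000 + 1/2 = 45.500
axis θ: 1/2·-81.000 + 2 = -38.500

-50.000 45.500 -38.500


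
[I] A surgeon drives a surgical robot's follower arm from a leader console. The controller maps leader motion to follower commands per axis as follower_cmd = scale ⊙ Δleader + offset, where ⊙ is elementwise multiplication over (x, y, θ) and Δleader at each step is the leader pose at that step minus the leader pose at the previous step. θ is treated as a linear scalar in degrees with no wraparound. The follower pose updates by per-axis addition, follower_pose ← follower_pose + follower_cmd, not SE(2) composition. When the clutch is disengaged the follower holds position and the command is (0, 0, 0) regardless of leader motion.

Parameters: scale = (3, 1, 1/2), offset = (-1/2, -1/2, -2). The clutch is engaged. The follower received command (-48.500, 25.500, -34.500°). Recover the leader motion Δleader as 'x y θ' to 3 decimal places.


-16.000 26.000 -65.000

axis x: (-48.500 − -1/2) / (3) = -16.000
axis y: (25.500 − -1/2) / (1) = 26.000
axis θ: (-34.500 − -2) / (1/2) = -65.000


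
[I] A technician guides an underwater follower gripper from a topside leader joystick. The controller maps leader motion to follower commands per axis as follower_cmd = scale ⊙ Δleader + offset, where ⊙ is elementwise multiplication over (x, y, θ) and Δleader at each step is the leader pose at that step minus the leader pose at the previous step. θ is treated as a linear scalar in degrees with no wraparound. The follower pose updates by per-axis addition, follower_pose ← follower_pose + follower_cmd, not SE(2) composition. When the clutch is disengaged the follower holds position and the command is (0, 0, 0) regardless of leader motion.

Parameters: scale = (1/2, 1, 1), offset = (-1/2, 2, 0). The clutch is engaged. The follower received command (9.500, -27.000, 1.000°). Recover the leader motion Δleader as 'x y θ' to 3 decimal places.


axis x: (9.500 − -1/2) / (1/2) = 20.000
axis y: (-27.000 − 2) / (1) = -29.000
axis θ: (1.000 − 0) / (1) = 1.000

20.000 -29.000 1.000


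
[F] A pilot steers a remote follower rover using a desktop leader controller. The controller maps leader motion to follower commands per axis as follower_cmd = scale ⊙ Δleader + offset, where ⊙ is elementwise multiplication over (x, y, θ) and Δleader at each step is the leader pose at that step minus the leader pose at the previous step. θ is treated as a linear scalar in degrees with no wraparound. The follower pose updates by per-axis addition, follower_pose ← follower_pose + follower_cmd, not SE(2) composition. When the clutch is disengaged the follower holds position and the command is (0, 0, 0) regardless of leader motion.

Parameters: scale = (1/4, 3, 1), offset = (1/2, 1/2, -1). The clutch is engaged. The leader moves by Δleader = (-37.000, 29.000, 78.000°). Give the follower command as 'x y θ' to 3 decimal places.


axis x: 1/4·-37.000 + 1/2 = -8.750
axis y: 3·29.000 + 1/2 = 87.500
axis θ: 1·78.000 + -1 = 77.000

-8.750 87.500 77.000


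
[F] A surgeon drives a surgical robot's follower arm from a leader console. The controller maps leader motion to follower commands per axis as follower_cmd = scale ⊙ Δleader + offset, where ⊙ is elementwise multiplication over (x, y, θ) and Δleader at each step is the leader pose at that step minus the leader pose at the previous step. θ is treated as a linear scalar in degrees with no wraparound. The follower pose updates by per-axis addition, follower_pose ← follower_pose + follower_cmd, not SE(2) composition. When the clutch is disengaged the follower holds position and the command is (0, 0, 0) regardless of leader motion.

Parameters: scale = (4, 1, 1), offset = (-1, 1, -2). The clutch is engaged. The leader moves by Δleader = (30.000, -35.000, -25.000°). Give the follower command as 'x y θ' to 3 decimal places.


119.000 -34.000 -27.000

axis x: 4·30.000 + -1 = 119.000
axis y: 1·-35.000 + 1 = -34.000
axis θ: 1·-25.000 + -2 = -27.000


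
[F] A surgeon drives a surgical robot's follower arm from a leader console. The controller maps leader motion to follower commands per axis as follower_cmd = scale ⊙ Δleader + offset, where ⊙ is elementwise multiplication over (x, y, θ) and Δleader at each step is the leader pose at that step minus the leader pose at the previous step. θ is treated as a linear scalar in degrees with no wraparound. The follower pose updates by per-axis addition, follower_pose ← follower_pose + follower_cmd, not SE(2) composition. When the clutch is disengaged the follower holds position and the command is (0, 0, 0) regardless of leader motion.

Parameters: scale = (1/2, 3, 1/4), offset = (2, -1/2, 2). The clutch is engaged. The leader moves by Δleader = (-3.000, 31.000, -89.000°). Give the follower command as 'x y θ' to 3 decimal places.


0.500 92.500 -20.250

axis x: 1/2·-3.000 + 2 = 0.500
axis y: 3·31.000 + -1/2 = 92.500
axis θ: 1/4·-89.000 + 2 = -20.250


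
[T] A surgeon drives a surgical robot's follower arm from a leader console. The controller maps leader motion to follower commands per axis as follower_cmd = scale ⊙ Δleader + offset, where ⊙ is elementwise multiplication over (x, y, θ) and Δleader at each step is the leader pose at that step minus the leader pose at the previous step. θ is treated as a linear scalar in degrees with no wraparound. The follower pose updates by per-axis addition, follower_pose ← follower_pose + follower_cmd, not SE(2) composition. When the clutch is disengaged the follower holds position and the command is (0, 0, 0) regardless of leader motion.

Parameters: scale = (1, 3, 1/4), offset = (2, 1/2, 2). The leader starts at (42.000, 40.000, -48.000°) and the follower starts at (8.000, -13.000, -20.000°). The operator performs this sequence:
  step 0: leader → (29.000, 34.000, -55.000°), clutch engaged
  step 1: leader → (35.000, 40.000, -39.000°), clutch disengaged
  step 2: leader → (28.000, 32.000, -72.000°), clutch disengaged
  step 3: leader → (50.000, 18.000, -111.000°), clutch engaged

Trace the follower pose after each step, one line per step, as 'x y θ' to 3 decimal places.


step 0: Δleader=(-13.000, -6.000, -7.000°), engaged; cmd=(-11.000, -17.500, 0.250°) → follower=(-3.000, -30.500, -19.750°)
step 1: Δleader=(6.000, 6.000, 16.000°), disengaged; cmd=(0,0,0) → follower holds at (-3.000, -30.500, -19.750°)
step 2: Δleader=(-7.000, -8.000, -33.000°), disengaged; cmd=(0,0,0) → follower holds at (-3.000, -30.500, -19.750°)
step 3: Δleader=(22.000, -14.000, -39.000°), engaged; cmd=(24.000, -41.500, -7.750°) → follower=(21.000, -72.000, -27.500°)

-3.000 -30.500 -19.750
-3.000 -30.500 -19.750
-3.000 -30.500 -19.750
21.000 -72.000 -27.500


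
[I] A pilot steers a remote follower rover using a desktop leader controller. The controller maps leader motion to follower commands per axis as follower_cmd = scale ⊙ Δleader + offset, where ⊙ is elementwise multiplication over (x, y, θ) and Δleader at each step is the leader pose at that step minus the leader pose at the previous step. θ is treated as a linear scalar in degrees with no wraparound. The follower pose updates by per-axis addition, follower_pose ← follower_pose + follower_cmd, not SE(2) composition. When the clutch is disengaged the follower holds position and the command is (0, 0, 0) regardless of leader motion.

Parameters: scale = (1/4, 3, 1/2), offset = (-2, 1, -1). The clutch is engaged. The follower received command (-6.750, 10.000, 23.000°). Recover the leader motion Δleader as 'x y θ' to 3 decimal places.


-19.000 3.000 48.000

axis x: (-6.750 − -2) / (1/4) = -19.000
axis y: (10.000 − 1) / (3) = 3.000
axis θ: (23.000 − -1) / (1/2) = 48.000


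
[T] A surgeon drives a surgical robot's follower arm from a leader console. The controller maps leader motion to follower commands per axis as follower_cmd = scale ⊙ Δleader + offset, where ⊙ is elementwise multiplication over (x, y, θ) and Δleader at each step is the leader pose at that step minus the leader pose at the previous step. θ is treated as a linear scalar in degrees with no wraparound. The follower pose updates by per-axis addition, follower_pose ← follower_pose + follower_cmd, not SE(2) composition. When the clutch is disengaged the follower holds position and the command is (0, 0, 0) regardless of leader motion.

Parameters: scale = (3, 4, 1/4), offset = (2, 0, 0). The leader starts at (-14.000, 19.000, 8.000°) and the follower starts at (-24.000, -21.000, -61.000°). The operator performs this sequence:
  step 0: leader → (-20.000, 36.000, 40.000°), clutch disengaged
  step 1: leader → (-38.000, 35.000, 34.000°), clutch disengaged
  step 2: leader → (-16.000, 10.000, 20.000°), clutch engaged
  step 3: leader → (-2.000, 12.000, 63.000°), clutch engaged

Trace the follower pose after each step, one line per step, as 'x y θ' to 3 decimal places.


-24.000 -21.000 -61.000
-24.000 -21.000 -61.000
44.000 -121.000 -64.500
88.000 -113.000 -53.750

step 0: Δleader=(-6.000, 17.000, 32.000°), disengaged; cmd=(0,0,0) → follower holds at (-24.000, -21.000, -61.000°)
step 1: Δleader=(-18.000, -1.000, -6.000°), disengaged; cmd=(0,0,0) → follower holds at (-24.000, -21.000, -61.000°)
step 2: Δleader=(22.000, -25.000, -14.000°), engaged; cmd=(68.000, -100.000, -3.500°) → follower=(44.000, -121.000, -64.500°)
step 3: Δleader=(14.000, 2.000, 43.000°), engaged; cmd=(44.000, 8.000, 10.750°) → follower=(88.000, -113.000, -53.750°)


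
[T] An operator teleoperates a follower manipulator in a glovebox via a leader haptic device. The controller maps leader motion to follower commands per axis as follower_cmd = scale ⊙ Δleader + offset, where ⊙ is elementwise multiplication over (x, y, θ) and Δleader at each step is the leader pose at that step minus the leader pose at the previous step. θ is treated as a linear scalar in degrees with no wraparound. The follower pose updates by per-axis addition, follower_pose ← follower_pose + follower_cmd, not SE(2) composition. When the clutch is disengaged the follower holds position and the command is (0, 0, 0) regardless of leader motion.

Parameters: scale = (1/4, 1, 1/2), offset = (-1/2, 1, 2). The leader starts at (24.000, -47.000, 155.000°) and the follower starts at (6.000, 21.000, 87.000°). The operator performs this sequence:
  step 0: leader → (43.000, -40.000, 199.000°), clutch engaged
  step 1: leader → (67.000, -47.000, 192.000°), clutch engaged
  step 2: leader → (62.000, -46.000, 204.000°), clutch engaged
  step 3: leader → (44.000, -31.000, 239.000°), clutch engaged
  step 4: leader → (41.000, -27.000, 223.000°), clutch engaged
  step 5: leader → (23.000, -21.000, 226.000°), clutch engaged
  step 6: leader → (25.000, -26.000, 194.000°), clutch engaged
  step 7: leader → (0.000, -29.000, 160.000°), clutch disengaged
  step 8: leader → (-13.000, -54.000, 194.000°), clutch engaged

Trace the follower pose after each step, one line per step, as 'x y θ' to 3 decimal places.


10.250 29.000 111.000
15.750 23.000 109.500
14.000 25.000 117.500
9.000 41.000 137.000
7.750 46.000 131.000
2.750 53.000 134.500
2.750 49.000 120.500
2.750 49.000 120.500
-1.000 25.000 139.500

step 0: Δleader=(19.000, 7.000, 44.000°), engaged; cmd=(4.250, 8.000, 24.000°) → follower=(10.250, 29.000, 111.000°)
step 1: Δleader=(24.000, -7.000, -7.000°), engaged; cmd=(5.500, -6.000, -1.500°) → follower=(15.750, 23.000, 109.500°)
step 2: Δleader=(-5.000, 1.000, 12.000°), engaged; cmd=(-1.750, 2.000, 8.000°) → follower=(14.000, 25.000, 117.500°)
step 3: Δleader=(-18.000, 15.000, 35.000°), engaged; cmd=(-5.000, 16.000, 19.500°) → follower=(9.000, 41.000, 137.000°)
step 4: Δleader=(-3.000, 4.000, -16.000°), engaged; cmd=(-1.250, 5.000, -6.000°) → follower=(7.750, 46.000, 131.000°)
step 5: Δleader=(-18.000, 6.000, 3.000°), engaged; cmd=(-5.000, 7.000, 3.500°) → follower=(2.750, 53.000, 134.500°)
step 6: Δleader=(2.000, -5.000, -32.000°), engaged; cmd=(0.000, -4.000, -14.000°) → follower=(2.750, 49.000, 120.500°)
step 7: Δleader=(-25.000, -3.000, -34.000°), disengaged; cmd=(0,0,0) → follower holds at (2.750, 49.000, 120.500°)
step 8: Δleader=(-13.000, -25.000, 34.000°), engaged; cmd=(-3.750, -24.000, 19.000°) → follower=(-1.000, 25.000, 139.500°)


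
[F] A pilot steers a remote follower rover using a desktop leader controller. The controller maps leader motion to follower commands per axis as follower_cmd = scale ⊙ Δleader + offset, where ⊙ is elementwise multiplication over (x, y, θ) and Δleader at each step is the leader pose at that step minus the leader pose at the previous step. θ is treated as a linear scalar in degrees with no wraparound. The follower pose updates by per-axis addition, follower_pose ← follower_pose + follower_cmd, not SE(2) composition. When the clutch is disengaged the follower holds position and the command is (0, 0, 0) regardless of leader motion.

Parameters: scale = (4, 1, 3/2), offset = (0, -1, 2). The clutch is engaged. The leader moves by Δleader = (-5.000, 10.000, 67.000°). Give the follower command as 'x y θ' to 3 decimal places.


axis x: 4·-5.000 + 0 = -20.000
axis y: 1·10.000 + -1 = 9.000
axis θ: 3/2·67.000 + 2 = 102.500

-20.000 9.000 102.500


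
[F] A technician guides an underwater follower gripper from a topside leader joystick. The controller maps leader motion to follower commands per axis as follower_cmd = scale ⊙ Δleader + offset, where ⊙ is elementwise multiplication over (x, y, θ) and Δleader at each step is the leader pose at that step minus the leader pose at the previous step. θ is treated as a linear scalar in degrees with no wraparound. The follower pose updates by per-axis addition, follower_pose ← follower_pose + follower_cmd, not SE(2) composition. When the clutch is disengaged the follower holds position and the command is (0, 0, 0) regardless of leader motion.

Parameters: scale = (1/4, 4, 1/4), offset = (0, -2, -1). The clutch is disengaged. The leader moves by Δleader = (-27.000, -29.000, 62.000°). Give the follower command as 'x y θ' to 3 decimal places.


clutch disengaged → follower holds; cmd = (0, 0, 0)

0.000 0.000 0.000


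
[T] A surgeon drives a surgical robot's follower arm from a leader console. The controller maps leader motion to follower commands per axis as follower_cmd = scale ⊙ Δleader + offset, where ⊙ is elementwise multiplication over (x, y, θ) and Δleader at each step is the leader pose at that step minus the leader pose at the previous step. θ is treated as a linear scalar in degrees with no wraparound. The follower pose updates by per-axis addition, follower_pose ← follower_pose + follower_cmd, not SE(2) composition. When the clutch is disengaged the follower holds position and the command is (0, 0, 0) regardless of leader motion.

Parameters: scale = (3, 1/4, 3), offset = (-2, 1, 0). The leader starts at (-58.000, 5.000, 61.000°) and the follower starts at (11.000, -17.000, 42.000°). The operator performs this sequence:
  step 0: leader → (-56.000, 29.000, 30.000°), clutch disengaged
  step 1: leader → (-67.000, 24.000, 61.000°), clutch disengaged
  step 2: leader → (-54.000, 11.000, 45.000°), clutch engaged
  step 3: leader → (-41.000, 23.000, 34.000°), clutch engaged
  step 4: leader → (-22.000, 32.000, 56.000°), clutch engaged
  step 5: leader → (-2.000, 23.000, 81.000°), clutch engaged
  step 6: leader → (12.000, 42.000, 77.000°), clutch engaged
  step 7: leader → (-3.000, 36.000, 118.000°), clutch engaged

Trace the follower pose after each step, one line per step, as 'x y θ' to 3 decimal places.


step 0: Δleader=(2.000, 24.000, -31.000°), disengaged; cmd=(0,0,0) → follower holds at (11.000, -17.000, 42.000°)
step 1: Δleader=(-11.000, -5.000, 31.000°), disengaged; cmd=(0,0,0) → follower holds at (11.000, -17.000, 42.000°)
step 2: Δleader=(13.000, -13.000, -16.000°), engaged; cmd=(37.000, -2.250, -48.000°) → follower=(48.000, -19.250, -6.000°)
step 3: Δleader=(13.000, 12.000, -11.000°), engaged; cmd=(37.000, 4.000, -33.000°) → follower=(85.000, -15.250, -39.000°)
step 4: Δleader=(19.000, 9.000, 22.000°), engaged; cmd=(55.000, 3.250, 66.000°) → follower=(140.000, -12.000, 27.000°)
step 5: Δleader=(20.000, -9.000, 25.000°), engaged; cmd=(58.000, -1.250, 75.000°) → follower=(198.000, -13.250, 102.000°)
step 6: Δleader=(14.000, 19.000, -4.000°), engaged; cmd=(40.000, 5.750, -12.000°) → follower=(238.000, -7.500, 90.000°)
step 7: Δleader=(-15.000, -6.000, 41.000°), engaged; cmd=(-47.000, -0.500, 123.000°) → follower=(191.000, -8.000, 213.000°)

11.000 -17.000 42.000
11.000 -17.000 42.000
48.000 -19.250 -6.000
85.000 -15.250 -39.000
140.000 -12.000 27.000
198.000 -13.250 102.000
238.000 -7.500 90.000
191.000 -8.000 213.000


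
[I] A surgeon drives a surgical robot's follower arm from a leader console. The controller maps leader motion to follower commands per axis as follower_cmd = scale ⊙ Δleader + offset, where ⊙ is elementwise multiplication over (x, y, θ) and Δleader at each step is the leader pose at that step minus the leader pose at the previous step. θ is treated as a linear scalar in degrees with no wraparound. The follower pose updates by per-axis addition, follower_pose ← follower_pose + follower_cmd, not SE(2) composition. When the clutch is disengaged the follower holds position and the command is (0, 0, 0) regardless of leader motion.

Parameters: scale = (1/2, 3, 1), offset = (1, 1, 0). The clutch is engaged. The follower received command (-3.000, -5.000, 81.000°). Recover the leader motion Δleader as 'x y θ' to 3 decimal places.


-8.000 -2.000 81.000

axis x: (-3.000 − 1) / (1/2) = -8.000
axis y: (-5.000 − 1) / (3) = -2.000
axis θ: (81.000 − 0) / (1) = 81.000


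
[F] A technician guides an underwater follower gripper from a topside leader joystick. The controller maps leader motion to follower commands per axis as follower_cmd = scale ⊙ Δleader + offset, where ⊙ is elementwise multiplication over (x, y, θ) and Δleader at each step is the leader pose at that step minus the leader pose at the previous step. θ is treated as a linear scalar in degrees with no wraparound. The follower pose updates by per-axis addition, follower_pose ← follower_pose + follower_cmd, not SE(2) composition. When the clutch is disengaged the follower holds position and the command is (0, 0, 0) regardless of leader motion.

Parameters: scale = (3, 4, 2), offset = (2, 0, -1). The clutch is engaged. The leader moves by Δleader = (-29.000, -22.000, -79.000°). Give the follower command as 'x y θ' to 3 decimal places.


axis x: 3·-29.000 + 2 = -85.000
axis y: 4·-22.000 + 0 = -88.000
axis θ: 2·-79.000 + -1 = -159.000

-85.000 -88.000 -159.000


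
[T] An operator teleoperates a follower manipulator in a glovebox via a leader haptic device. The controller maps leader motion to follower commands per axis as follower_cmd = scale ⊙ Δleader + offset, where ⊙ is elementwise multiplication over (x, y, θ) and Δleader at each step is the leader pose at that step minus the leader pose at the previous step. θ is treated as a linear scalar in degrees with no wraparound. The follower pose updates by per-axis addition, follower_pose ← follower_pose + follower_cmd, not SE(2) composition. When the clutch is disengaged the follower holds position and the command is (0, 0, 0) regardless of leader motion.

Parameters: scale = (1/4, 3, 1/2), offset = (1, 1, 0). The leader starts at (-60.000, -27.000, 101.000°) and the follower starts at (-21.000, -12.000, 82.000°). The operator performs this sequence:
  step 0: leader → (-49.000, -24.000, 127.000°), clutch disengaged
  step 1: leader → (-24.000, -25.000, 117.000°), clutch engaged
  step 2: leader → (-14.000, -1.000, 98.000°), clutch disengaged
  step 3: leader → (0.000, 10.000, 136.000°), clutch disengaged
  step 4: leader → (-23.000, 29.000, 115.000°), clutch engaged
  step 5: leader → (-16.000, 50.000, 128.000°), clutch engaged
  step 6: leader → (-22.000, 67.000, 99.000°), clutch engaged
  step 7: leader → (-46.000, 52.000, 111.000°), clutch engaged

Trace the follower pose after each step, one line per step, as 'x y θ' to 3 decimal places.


step 0: Δleader=(11.000, 3.000, 26.000°), disengaged; cmd=(0,0,0) → follower holds at (-21.000, -12.000, 82.000°)
step 1: Δleader=(25.000, -1.000, -10.000°), engaged; cmd=(7.250, -2.000, -5.000°) → follower=(-13.750, -14.000, 77.000°)
step 2: Δleader=(10.000, 24.000, -19.000°), disengaged; cmd=(0,0,0) → follower holds at (-13.750, -14.000, 77.000°)
step 3: Δleader=(14.000, 11.000, 38.000°), disengaged; cmd=(0,0,0) → follower holds at (-13.750, -14.000, 77.000°)
step 4: Δleader=(-23.000, 19.000, -21.000°), engaged; cmd=(-4.750, 58.000, -10.500°) → follower=(-18.500, 44.000, 66.500°)
step 5: Δleader=(7.000, 21.000, 13.000°), engaged; cmd=(2.750, 64.000, 6.500°) → follower=(-15.750, 108.000, 73.000°)
step 6: Δleader=(-6.000, 17.000, -29.000°), engaged; cmd=(-0.500, 52.000, -14.500°) → follower=(-16.250, 160.000, 58.500°)
step 7: Δleader=(-24.000, -15.000, 12.000°), engaged; cmd=(-5.000, -44.000, 6.000°) → follower=(-21.250, 116.000, 64.500°)

-21.000 -12.000 82.000
-13.750 -14.000 77.000
-13.750 -14.000 77.000
-13.750 -14.000 77.000
-18.500 44.000 66.500
-15.750 108.000 73.000
-16.250 160.000 58.500
-21.250 116.000 64.500


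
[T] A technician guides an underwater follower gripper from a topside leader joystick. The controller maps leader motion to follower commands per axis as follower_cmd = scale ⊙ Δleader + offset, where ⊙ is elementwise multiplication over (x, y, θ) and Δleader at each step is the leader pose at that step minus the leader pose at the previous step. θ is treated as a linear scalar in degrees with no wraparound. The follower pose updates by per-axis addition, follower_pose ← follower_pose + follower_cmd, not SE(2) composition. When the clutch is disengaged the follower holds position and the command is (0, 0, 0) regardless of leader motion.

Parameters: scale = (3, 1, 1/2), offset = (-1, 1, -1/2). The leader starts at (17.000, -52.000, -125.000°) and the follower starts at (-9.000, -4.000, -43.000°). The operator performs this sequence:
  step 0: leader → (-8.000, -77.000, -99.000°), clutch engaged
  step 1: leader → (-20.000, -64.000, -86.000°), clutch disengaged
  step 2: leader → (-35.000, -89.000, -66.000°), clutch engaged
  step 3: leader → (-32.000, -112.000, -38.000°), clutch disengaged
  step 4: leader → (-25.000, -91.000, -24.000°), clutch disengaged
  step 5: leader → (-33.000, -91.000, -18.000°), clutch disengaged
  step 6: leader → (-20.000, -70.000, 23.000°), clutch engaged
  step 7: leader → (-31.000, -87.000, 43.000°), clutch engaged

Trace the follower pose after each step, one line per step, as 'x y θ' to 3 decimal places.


-85.000 -28.000 -30.500
-85.000 -28.000 -30.500
-131.000 -52.000 -21.000
-131.000 -52.000 -21.000
-131.000 -52.000 -21.000
-131.000 -52.000 -21.000
-93.000 -30.000 -1.000
-127.000 -46.000 8.500

step 0: Δleader=(-25.000, -25.000, 26.000°), engaged; cmd=(-76.000, -24.000, 12.500°) → follower=(-85.000, -28.000, -30.500°)
step 1: Δleader=(-12.000, 13.000, 13.000°), disengaged; cmd=(0,0,0) → follower holds at (-85.000, -28.000, -30.500°)
step 2: Δleader=(-15.000, -25.000, 20.000°), engaged; cmd=(-46.000, -24.000, 9.500°) → follower=(-131.000, -52.000, -21.000°)
step 3: Δleader=(3.000, -23.000, 28.000°), disengaged; cmd=(0,0,0) → follower holds at (-131.000, -52.000, -21.000°)
step 4: Δleader=(7.000, 21.000, 14.000°), disengaged; cmd=(0,0,0) → follower holds at (-131.000, -52.000, -21.000°)
step 5: Δleader=(-8.000, 0.000, 6.000°), disengaged; cmd=(0,0,0) → follower holds at (-131.000, -52.000, -21.000°)
step 6: Δleader=(13.000, 21.000, 41.000°), engaged; cmd=(38.000, 22.000, 20.000°) → follower=(-93.000, -30.000, -1.000°)
step 7: Δleader=(-11.000, -17.000, 20.000°), engaged; cmd=(-34.000, -16.000, 9.500°) → follower=(-127.000, -46.000, 8.500°)


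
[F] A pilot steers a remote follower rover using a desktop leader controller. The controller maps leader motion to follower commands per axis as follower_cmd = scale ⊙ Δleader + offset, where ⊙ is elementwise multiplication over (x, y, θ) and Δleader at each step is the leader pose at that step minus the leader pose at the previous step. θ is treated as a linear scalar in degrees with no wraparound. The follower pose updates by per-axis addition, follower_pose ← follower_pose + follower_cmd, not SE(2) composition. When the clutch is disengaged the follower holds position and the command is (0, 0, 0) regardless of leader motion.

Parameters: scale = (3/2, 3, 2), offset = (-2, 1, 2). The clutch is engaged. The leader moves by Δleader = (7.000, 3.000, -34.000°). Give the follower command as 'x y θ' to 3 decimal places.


8.500 10.000 -66.000

axis x: 3/2·7.000 + -2 = 8.500
axis y: 3·3.000 + 1 = 10.000
axis θ: 2·-34.000 + 2 = -66.000


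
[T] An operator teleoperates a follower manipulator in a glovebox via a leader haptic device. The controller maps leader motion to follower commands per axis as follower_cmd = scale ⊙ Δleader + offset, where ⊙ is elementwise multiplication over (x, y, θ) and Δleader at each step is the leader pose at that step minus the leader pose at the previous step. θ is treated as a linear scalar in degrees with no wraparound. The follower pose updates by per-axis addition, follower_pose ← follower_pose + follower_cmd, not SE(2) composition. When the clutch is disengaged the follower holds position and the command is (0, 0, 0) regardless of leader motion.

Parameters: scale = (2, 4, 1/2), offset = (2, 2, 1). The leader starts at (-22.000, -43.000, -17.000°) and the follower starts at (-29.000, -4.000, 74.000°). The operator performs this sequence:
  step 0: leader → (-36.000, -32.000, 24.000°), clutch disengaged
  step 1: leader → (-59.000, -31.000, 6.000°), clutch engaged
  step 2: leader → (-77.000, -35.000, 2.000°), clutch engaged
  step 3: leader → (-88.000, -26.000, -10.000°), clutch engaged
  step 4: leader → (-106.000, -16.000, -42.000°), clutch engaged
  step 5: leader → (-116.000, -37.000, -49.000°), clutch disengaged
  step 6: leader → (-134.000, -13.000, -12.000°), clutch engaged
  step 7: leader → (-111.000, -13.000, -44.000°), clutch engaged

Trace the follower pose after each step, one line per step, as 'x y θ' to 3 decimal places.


-29.000 -4.000 74.000
-73.000 2.000 66.000
-107.000 -12.000 65.000
-127.000 26.000 60.000
-161.000 68.000 45.000
-161.000 68.000 45.000
-195.000 166.000 64.500
-147.000 168.000 49.500

step 0: Δleader=(-14.000, 11.000, 41.000°), disengaged; cmd=(0,0,0) → follower holds at (-29.000, -4.000, 74.000°)
step 1: Δleader=(-23.000, 1.000, -18.000°), engaged; cmd=(-44.000, 6.000, -8.000°) → follower=(-73.000, 2.000, 66.000°)
step 2: Δleader=(-18.000, -4.000, -4.000°), engaged; cmd=(-34.000, -14.000, -1.000°) → follower=(-107.000, -12.000, 65.000°)
step 3: Δleader=(-11.000, 9.000, -12.000°), engaged; cmd=(-20.000, 38.000, -5.000°) → follower=(-127.000, 26.000, 60.000°)
step 4: Δleader=(-18.000, 10.000, -32.000°), engaged; cmd=(-34.000, 42.000, -15.000°) → follower=(-161.000, 68.000, 45.000°)
step 5: Δleader=(-10.000, -21.000, -7.000°), disengaged; cmd=(0,0,0) → follower holds at (-161.000, 68.000, 45.000°)
step 6: Δleader=(-18.000, 24.000, 37.000°), engaged; cmd=(-34.000, 98.000, 19.500°) → follower=(-195.000, 166.000, 64.500°)
step 7: Δleader=(23.000, 0.000, -32.000°), engaged; cmd=(48.000, 2.000, -15.000°) → follower=(-147.000, 168.000, 49.500°)


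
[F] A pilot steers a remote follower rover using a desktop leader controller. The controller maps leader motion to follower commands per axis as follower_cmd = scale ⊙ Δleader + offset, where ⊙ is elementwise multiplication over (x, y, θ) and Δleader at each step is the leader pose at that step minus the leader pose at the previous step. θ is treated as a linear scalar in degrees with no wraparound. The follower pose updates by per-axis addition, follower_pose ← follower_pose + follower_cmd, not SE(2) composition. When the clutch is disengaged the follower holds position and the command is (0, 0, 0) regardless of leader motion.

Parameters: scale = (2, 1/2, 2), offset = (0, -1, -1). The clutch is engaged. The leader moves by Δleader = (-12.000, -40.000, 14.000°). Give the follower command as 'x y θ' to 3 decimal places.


axis x: 2·-12.000 + 0 = -24.000
axis y: 1/2·-40.000 + -1 = -21.000
axis θ: 2·14.000 + -1 = 27.000

-24.000 -21.000 27.000


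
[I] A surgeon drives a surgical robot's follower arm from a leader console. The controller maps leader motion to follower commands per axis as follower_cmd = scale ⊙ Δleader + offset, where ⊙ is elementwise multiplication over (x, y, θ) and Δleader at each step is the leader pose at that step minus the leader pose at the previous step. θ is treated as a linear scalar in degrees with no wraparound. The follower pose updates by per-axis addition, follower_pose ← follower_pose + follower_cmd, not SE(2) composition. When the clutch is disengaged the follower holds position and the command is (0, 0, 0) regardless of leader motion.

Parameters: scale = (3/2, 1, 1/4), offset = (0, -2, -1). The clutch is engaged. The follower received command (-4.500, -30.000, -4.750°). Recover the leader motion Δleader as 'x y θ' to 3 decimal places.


-3.000 -28.000 -15.000

axis x: (-4.500 − 0) / (3/2) = -3.000
axis y: (-30.000 − -2) / (1) = -28.000
axis θ: (-4.750 − -1) / (1/4) = -15.000


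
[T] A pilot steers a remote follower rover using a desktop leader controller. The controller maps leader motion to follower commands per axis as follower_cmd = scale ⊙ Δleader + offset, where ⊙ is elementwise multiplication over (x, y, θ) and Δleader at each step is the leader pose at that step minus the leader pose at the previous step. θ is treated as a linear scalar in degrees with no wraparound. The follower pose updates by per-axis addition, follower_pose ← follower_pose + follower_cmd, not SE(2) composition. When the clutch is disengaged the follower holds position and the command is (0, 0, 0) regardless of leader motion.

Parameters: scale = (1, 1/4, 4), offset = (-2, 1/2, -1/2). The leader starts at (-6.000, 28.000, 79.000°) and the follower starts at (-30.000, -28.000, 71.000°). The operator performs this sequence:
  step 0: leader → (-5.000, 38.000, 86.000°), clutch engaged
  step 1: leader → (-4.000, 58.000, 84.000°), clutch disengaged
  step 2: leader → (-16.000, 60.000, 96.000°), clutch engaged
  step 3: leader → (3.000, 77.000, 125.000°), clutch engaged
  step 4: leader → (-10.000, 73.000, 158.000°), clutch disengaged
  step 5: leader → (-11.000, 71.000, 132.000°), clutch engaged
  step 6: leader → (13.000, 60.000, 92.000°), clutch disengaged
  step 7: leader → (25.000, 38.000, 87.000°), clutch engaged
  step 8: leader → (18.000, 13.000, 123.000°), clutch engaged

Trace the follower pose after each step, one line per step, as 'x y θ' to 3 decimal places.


step 0: Δleader=(1.000, 10.000, 7.000°), engaged; cmd=(-1.000, 3.000, 27.500°) → follower=(-31.000, -25.000, 98.500°)
step 1: Δleader=(1.000, 20.000, -2.000°), disengaged; cmd=(0,0,0) → follower holds at (-31.000, -25.000, 98.500°)
step 2: Δleader=(-12.000, 2.000, 12.000°), engaged; cmd=(-14.000, 1.000, 47.500°) → follower=(-45.000, -24.000, 146.000°)
step 3: Δleader=(19.000, 17.000, 29.000°), engaged; cmd=(17.000, 4.750, 115.500°) → follower=(-28.000, -19.250, 261.500°)
step 4: Δleader=(-13.000, -4.000, 33.000°), disengaged; cmd=(0,0,0) → follower holds at (-28.000, -19.250, 261.500°)
step 5: Δleader=(-1.000, -2.000, -26.000°), engaged; cmd=(-3.000, 0.000, -104.500°) → follower=(-31.000, -19.250, 157.000°)
step 6: Δleader=(24.000, -11.000, -40.000°), disengaged; cmd=(0,0,0) → follower holds at (-31.000, -19.250, 157.000°)
step 7: Δleader=(12.000, -22.000, -5.000°), engaged; cmd=(10.000, -5.000, -20.500°) → follower=(-21.000, -24.250, 136.500°)
step 8: Δleader=(-7.000, -25.000, 36.000°), engaged; cmd=(-9.000, -5.750, 143.500°) → follower=(-30.000, -30.000, 280.000°)

-31.000 -25.000 98.500
-31.000 -25.000 98.500
-45.000 -24.000 146.000
-28.000 -19.250 261.500
-28.000 -19.250 261.500
-31.000 -19.250 157.000
-31.000 -19.250 157.000
-21.000 -24.250 136.500
-30.000 -30.000 280.000


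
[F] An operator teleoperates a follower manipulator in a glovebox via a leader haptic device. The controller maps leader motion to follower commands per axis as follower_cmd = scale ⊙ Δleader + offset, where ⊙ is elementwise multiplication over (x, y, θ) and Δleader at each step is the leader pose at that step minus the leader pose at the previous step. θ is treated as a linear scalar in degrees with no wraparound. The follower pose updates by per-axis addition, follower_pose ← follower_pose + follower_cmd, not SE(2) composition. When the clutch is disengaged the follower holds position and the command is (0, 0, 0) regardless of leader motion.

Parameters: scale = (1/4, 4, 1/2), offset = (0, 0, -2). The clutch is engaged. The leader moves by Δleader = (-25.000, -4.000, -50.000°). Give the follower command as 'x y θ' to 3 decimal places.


-6.250 -16.000 -27.000

axis x: 1/4·-25.000 + 0 = -6.250
axis y: 4·-4.000 + 0 = -16.000
axis θ: 1/2·-50.000 + -2 = -27.000


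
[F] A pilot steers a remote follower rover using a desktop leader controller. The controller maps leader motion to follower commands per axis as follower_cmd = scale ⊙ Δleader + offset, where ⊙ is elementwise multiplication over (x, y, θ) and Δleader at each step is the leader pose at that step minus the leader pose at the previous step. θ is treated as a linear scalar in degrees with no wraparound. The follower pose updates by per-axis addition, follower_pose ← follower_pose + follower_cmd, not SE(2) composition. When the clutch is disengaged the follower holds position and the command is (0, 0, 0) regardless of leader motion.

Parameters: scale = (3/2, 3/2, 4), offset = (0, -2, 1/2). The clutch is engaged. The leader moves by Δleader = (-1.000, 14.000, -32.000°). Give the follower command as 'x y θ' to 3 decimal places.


-1.500 19.000 -127.500

axis x: 3/2·-1.000 + 0 = -1.500
axis y: 3/2·14.000 + -2 = 19.000
axis θ: 4·-32.000 + 1/2 = -127.500


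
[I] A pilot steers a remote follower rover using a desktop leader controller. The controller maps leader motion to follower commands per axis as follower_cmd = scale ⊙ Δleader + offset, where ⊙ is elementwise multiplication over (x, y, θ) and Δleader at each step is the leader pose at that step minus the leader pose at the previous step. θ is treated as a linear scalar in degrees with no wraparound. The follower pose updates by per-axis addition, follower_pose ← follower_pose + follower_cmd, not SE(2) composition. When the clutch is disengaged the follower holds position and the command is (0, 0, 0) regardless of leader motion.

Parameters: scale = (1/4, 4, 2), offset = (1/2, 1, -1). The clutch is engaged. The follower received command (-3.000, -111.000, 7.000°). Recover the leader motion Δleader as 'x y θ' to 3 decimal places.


-14.000 -28.000 4.000

axis x: (-3.000 − 1/2) / (1/4) = -14.000
axis y: (-111.000 − 1) / (4) = -28.000
axis θ: (7.000 − -1) / (2) = 4.000


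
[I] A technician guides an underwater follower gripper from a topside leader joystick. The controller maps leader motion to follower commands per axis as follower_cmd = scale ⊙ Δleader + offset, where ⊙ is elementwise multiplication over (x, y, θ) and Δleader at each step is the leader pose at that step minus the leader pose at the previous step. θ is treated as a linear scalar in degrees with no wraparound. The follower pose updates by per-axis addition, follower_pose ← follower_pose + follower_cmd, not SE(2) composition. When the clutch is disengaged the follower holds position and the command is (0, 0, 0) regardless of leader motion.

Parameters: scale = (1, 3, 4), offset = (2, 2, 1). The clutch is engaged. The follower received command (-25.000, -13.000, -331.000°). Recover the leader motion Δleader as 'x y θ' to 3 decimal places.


axis x: (-25.000 − 2) / (1) = -27.000
axis y: (-13.000 − 2) / (3) = -5.000
axis θ: (-331.000 − 1) / (4) = -83.000

-27.000 -5.000 -83.000
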